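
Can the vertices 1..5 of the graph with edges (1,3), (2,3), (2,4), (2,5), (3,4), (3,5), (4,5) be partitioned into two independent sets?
No (odd cycle of length 3: 4 -> 3 -> 5 -> 4)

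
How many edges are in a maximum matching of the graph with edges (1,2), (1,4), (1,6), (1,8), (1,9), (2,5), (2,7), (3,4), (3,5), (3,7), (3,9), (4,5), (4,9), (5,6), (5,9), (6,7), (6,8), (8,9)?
4 (matching: (2,5), (3,7), (4,9), (6,8); upper bound floor(n/2) = floor(9/2) = 4)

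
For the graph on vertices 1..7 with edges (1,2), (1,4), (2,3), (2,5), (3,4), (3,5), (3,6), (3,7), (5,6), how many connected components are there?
1 (components: {1, 2, 3, 4, 5, 6, 7})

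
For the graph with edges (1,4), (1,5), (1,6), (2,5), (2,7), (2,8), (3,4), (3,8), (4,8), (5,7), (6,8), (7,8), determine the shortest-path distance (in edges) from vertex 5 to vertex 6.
2 (path: 5 -> 1 -> 6, 2 edges)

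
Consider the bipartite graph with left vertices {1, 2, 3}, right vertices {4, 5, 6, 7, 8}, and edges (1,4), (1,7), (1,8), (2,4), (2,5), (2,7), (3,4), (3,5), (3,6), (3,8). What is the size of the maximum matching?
3 (matching: (1,8), (2,7), (3,6); upper bound min(|L|,|R|) = min(3,5) = 3)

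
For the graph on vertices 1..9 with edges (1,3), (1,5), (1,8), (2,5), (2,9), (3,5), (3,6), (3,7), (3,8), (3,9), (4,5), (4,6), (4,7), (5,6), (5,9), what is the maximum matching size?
4 (matching: (1,8), (3,7), (4,6), (5,9); upper bound floor(n/2) = floor(9/2) = 4)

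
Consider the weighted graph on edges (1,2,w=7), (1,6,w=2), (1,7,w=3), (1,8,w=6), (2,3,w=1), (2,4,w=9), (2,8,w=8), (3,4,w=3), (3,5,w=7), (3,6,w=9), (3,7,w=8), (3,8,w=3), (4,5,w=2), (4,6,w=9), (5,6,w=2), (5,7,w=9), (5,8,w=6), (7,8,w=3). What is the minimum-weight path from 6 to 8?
8 (path: 6 -> 1 -> 8; weights 2 + 6 = 8)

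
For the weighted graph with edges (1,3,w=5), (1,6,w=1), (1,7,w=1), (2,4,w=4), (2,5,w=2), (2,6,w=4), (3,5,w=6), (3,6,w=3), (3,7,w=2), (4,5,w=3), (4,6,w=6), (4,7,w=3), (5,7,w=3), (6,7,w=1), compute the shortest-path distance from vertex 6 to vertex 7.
1 (path: 6 -> 7; weights 1 = 1)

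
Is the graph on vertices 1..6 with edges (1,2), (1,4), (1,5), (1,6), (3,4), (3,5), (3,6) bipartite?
Yes. Partition: {1, 3}, {2, 4, 5, 6}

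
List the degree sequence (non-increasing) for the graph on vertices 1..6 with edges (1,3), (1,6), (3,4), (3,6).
[3, 2, 2, 1, 0, 0] (degrees: deg(1)=2, deg(2)=0, deg(3)=3, deg(4)=1, deg(5)=0, deg(6)=2)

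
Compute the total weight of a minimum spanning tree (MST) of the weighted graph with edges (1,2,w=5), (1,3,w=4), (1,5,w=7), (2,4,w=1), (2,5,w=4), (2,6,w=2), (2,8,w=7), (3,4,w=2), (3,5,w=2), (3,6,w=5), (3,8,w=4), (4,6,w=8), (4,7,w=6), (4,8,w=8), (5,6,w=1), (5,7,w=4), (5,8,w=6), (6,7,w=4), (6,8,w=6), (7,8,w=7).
18 (MST edges: (1,3,w=4), (2,4,w=1), (2,6,w=2), (3,5,w=2), (3,8,w=4), (5,6,w=1), (5,7,w=4); sum of weights 4 + 1 + 2 + 2 + 4 + 1 + 4 = 18)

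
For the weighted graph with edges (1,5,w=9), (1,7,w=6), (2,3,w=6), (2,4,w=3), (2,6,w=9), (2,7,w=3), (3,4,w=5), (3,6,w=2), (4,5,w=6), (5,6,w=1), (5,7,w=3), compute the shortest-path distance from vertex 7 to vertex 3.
6 (path: 7 -> 5 -> 6 -> 3; weights 3 + 1 + 2 = 6)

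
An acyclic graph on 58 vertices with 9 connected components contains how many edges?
49 (Each of the 9 component trees on V_i vertices has V_i - 1 edges; summing gives V - C = 58 - 9 = 49)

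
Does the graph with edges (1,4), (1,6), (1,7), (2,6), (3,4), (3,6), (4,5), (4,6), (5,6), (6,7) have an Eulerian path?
Yes (the graph is connected and exactly 2 vertices have odd degree: {1, 2}; any Eulerian path must start and end at those)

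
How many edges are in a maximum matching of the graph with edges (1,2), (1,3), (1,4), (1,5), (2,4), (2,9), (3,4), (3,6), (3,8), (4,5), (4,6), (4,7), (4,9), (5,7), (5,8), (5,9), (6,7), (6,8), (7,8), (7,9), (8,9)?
4 (matching: (1,5), (3,4), (6,8), (7,9); upper bound floor(n/2) = floor(9/2) = 4)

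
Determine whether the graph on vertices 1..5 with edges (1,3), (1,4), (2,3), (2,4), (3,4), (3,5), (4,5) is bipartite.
No (odd cycle of length 3: 4 -> 1 -> 3 -> 4)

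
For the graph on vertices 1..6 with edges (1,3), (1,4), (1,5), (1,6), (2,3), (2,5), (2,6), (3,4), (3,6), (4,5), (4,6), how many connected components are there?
1 (components: {1, 2, 3, 4, 5, 6})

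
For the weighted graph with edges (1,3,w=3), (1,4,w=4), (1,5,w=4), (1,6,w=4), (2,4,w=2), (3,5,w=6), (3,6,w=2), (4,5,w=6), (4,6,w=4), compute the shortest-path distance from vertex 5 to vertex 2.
8 (path: 5 -> 4 -> 2; weights 6 + 2 = 8)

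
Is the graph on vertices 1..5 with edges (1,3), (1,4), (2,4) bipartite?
Yes. Partition: {1, 2, 5}, {3, 4}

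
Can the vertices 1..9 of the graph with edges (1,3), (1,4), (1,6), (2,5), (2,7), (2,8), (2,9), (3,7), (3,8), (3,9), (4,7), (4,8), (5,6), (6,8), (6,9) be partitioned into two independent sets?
Yes. Partition: {1, 5, 7, 8, 9}, {2, 3, 4, 6}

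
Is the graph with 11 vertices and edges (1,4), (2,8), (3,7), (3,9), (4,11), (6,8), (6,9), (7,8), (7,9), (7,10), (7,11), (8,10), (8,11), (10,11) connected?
No, it has 2 components: {1, 2, 3, 4, 6, 7, 8, 9, 10, 11}, {5}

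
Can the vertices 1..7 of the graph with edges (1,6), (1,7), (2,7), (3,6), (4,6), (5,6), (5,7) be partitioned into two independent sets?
Yes. Partition: {1, 2, 3, 4, 5}, {6, 7}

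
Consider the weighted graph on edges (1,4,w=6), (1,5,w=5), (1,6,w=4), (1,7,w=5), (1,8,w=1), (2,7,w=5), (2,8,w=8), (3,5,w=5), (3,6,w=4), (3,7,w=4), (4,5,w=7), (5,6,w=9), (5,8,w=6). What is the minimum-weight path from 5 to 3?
5 (path: 5 -> 3; weights 5 = 5)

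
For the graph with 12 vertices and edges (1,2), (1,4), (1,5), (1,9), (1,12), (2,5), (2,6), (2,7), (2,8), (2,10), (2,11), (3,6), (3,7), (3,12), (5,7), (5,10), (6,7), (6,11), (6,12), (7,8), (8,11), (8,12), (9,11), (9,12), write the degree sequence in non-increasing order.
[7, 5, 5, 5, 5, 4, 4, 4, 3, 3, 2, 1] (degrees: deg(1)=5, deg(2)=7, deg(3)=3, deg(4)=1, deg(5)=4, deg(6)=5, deg(7)=5, deg(8)=4, deg(9)=3, deg(10)=2, deg(11)=4, deg(12)=5)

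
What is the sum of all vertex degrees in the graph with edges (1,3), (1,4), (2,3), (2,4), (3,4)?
10 (handshake: sum of degrees = 2|E| = 2 x 5 = 10)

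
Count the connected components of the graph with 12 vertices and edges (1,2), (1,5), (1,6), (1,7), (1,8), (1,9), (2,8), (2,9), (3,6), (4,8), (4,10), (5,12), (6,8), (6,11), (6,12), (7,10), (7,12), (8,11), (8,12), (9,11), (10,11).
1 (components: {1, 2, 3, 4, 5, 6, 7, 8, 9, 10, 11, 12})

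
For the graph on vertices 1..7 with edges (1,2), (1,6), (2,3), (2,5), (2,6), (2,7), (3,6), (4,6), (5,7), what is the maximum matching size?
3 (matching: (1,6), (2,3), (5,7); upper bound floor(n/2) = floor(7/2) = 3)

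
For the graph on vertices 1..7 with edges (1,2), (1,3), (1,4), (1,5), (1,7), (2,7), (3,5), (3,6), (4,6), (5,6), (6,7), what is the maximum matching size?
3 (matching: (1,7), (3,5), (4,6); upper bound floor(n/2) = floor(7/2) = 3)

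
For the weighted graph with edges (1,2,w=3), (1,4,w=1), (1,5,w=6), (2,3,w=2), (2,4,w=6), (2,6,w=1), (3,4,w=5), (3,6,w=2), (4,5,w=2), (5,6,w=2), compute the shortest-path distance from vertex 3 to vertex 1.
5 (path: 3 -> 2 -> 1; weights 2 + 3 = 5)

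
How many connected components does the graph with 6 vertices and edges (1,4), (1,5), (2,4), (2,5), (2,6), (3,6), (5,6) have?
1 (components: {1, 2, 3, 4, 5, 6})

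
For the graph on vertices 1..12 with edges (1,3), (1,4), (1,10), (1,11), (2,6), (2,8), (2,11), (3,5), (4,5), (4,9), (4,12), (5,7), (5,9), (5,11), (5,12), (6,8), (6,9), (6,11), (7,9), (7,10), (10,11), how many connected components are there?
1 (components: {1, 2, 3, 4, 5, 6, 7, 8, 9, 10, 11, 12})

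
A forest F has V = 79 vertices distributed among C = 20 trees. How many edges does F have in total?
59 (Each of the 20 component trees on V_i vertices has V_i - 1 edges; summing gives V - C = 79 - 20 = 59)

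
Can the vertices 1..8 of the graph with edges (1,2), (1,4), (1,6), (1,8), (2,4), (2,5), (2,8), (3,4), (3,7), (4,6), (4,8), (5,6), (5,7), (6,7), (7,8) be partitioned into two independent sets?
No (odd cycle of length 3: 8 -> 1 -> 2 -> 8)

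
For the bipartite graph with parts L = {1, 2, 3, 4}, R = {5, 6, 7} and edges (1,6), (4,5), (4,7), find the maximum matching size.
2 (matching: (1,6), (4,7); upper bound min(|L|,|R|) = min(4,3) = 3)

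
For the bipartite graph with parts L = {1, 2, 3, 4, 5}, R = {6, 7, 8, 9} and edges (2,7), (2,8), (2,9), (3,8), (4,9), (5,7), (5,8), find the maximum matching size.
3 (matching: (2,9), (3,8), (5,7); upper bound min(|L|,|R|) = min(5,4) = 4)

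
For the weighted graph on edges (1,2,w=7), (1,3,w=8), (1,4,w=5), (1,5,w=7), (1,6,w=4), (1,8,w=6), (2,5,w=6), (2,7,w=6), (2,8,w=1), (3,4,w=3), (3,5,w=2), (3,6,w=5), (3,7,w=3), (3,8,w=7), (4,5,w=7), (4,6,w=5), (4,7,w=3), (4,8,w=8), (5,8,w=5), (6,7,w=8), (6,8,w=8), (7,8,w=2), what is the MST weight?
20 (MST edges: (1,4,w=5), (1,6,w=4), (2,8,w=1), (3,4,w=3), (3,5,w=2), (3,7,w=3), (7,8,w=2); sum of weights 5 + 4 + 1 + 3 + 2 + 3 + 2 = 20)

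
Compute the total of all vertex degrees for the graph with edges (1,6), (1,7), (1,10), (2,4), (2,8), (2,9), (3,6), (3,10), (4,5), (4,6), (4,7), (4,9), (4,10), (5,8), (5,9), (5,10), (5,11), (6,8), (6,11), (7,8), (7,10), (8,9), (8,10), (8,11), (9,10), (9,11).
52 (handshake: sum of degrees = 2|E| = 2 x 26 = 52)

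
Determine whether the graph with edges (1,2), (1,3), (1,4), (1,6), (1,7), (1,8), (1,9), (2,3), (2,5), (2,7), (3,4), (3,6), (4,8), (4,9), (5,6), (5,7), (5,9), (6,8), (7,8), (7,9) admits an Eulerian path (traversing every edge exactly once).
Yes (the graph is connected and exactly 2 vertices have odd degree: {1, 7}; any Eulerian path must start and end at those)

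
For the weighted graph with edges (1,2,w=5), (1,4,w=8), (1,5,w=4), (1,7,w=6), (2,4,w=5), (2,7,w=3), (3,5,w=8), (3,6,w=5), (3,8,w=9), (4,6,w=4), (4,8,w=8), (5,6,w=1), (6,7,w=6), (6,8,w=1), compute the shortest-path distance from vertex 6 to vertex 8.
1 (path: 6 -> 8; weights 1 = 1)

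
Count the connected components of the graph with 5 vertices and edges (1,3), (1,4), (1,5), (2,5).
1 (components: {1, 2, 3, 4, 5})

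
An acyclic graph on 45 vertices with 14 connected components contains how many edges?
31 (Each of the 14 component trees on V_i vertices has V_i - 1 edges; summing gives V - C = 45 - 14 = 31)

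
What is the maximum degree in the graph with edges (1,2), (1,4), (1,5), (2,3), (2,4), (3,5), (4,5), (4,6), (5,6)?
4 (attained at vertices 4, 5)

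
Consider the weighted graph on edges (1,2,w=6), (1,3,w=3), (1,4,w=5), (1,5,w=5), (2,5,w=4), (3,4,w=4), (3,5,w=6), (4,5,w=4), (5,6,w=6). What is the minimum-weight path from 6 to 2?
10 (path: 6 -> 5 -> 2; weights 6 + 4 = 10)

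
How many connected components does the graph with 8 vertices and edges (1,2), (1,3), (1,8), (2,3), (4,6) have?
4 (components: {1, 2, 3, 8}, {4, 6}, {5}, {7})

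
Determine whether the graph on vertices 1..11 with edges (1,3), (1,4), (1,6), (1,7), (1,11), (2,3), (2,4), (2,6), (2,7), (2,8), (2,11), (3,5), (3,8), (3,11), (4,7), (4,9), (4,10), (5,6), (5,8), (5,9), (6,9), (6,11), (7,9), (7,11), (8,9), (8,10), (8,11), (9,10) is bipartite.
No (odd cycle of length 3: 4 -> 1 -> 7 -> 4)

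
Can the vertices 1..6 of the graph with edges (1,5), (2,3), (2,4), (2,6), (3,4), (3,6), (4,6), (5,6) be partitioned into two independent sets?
No (odd cycle of length 3: 2 -> 6 -> 4 -> 2)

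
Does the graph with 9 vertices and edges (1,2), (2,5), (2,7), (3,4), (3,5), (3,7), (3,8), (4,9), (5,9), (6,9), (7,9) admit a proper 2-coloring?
Yes. Partition: {1, 4, 5, 6, 7, 8}, {2, 3, 9}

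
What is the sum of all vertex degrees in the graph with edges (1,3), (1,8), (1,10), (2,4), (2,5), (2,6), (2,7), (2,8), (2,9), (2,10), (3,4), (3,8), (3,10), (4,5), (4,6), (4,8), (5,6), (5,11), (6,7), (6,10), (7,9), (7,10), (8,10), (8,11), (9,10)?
50 (handshake: sum of degrees = 2|E| = 2 x 25 = 50)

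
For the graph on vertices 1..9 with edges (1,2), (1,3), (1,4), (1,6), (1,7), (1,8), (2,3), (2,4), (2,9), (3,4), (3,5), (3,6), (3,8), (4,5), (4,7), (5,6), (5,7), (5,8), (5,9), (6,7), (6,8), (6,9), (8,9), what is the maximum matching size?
4 (matching: (1,6), (3,5), (4,7), (8,9); upper bound floor(n/2) = floor(9/2) = 4)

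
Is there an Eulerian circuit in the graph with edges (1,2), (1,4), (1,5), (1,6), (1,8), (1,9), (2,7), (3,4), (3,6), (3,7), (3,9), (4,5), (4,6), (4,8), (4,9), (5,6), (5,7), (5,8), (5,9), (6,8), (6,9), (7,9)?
Yes (the graph is connected and all 9 vertices have even degree)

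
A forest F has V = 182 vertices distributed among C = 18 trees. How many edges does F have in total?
164 (Each of the 18 component trees on V_i vertices has V_i - 1 edges; summing gives V - C = 182 - 18 = 164)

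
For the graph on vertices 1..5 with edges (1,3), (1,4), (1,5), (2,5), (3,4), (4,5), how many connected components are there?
1 (components: {1, 2, 3, 4, 5})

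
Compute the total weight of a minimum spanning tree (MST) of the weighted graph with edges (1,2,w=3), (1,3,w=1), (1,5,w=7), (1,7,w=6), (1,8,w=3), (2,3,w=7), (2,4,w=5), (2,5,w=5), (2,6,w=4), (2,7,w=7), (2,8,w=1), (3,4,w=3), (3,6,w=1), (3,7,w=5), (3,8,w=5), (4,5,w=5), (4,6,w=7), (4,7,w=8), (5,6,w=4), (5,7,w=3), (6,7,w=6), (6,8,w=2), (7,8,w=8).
15 (MST edges: (1,3,w=1), (2,8,w=1), (3,4,w=3), (3,6,w=1), (5,6,w=4), (5,7,w=3), (6,8,w=2); sum of weights 1 + 1 + 3 + 1 + 4 + 3 + 2 = 15)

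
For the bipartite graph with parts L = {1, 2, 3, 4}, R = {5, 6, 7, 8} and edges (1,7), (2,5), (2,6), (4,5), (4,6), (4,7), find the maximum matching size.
3 (matching: (1,7), (2,6), (4,5); upper bound min(|L|,|R|) = min(4,4) = 4)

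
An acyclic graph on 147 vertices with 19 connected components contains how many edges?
128 (Each of the 19 component trees on V_i vertices has V_i - 1 edges; summing gives V - C = 147 - 19 = 128)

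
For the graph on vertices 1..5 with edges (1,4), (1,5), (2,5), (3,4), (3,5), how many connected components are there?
1 (components: {1, 2, 3, 4, 5})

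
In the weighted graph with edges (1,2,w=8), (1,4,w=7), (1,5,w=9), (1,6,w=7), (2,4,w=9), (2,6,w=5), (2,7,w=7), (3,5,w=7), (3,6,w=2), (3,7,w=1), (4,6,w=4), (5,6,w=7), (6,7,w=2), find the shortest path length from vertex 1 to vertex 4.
7 (path: 1 -> 4; weights 7 = 7)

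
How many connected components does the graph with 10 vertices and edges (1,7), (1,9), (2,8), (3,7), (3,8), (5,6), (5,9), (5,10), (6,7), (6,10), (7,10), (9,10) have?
2 (components: {1, 2, 3, 5, 6, 7, 8, 9, 10}, {4})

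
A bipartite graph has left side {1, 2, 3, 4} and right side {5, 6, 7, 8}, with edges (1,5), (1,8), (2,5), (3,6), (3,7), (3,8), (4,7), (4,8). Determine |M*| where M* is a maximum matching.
4 (matching: (1,8), (2,5), (3,6), (4,7); upper bound min(|L|,|R|) = min(4,4) = 4)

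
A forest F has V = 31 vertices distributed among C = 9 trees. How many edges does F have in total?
22 (Each of the 9 component trees on V_i vertices has V_i - 1 edges; summing gives V - C = 31 - 9 = 22)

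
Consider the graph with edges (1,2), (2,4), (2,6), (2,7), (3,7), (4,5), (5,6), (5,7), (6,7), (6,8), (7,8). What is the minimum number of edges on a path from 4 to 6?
2 (path: 4 -> 2 -> 6, 2 edges)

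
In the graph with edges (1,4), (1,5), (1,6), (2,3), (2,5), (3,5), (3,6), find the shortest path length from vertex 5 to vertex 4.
2 (path: 5 -> 1 -> 4, 2 edges)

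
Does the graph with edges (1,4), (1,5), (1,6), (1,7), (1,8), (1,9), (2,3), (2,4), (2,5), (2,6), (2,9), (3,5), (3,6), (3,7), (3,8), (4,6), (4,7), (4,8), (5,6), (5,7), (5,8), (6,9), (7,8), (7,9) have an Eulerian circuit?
No (4 vertices have odd degree: {2, 3, 4, 8}; Eulerian circuit requires 0)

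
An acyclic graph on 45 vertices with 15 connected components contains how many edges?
30 (Each of the 15 component trees on V_i vertices has V_i - 1 edges; summing gives V - C = 45 - 15 = 30)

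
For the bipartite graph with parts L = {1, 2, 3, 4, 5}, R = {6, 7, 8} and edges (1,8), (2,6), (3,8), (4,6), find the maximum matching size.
2 (matching: (1,8), (2,6); upper bound min(|L|,|R|) = min(5,3) = 3)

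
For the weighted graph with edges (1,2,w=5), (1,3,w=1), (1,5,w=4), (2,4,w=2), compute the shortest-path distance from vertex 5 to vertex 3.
5 (path: 5 -> 1 -> 3; weights 4 + 1 = 5)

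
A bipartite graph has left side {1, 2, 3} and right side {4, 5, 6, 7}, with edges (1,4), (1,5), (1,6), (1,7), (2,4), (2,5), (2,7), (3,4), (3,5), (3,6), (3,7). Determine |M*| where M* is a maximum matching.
3 (matching: (1,7), (2,5), (3,6); upper bound min(|L|,|R|) = min(3,4) = 3)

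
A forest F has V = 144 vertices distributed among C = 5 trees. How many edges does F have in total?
139 (Each of the 5 component trees on V_i vertices has V_i - 1 edges; summing gives V - C = 144 - 5 = 139)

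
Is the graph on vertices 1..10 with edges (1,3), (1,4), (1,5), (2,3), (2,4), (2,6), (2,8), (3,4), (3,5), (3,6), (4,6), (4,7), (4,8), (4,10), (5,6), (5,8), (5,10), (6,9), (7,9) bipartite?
No (odd cycle of length 3: 5 -> 1 -> 3 -> 5)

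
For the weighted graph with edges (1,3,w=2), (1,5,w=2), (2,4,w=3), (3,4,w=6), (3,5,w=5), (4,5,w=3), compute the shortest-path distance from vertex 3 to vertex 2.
9 (path: 3 -> 4 -> 2; weights 6 + 3 = 9)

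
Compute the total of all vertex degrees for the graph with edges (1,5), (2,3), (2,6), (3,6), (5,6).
10 (handshake: sum of degrees = 2|E| = 2 x 5 = 10)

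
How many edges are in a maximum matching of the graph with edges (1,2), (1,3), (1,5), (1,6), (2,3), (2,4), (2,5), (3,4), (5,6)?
3 (matching: (1,6), (2,5), (3,4); upper bound floor(n/2) = floor(6/2) = 3)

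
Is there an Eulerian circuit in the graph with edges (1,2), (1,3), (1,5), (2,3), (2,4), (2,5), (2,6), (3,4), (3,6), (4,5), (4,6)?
No (4 vertices have odd degree: {1, 2, 5, 6}; Eulerian circuit requires 0)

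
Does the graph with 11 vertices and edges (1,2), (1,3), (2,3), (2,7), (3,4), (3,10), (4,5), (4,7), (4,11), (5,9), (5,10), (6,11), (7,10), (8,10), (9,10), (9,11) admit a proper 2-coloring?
No (odd cycle of length 3: 3 -> 1 -> 2 -> 3)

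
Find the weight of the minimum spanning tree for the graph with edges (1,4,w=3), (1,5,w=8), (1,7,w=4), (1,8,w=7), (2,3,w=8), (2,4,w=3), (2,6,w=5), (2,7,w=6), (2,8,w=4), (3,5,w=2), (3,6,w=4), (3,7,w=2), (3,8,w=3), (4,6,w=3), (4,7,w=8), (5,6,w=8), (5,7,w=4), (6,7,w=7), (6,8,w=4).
20 (MST edges: (1,4,w=3), (1,7,w=4), (2,4,w=3), (3,5,w=2), (3,7,w=2), (3,8,w=3), (4,6,w=3); sum of weights 3 + 4 + 3 + 2 + 2 + 3 + 3 = 20)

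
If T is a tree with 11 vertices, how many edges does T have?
10 (A tree on V vertices has V - 1 edges, so 11 - 1 = 10)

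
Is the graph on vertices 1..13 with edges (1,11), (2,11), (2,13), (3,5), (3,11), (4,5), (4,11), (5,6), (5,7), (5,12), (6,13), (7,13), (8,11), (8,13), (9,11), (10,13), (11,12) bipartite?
Yes. Partition: {1, 2, 3, 4, 6, 7, 8, 9, 10, 12}, {5, 11, 13}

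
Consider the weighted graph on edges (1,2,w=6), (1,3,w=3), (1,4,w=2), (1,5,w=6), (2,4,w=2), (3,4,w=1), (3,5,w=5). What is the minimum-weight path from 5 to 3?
5 (path: 5 -> 3; weights 5 = 5)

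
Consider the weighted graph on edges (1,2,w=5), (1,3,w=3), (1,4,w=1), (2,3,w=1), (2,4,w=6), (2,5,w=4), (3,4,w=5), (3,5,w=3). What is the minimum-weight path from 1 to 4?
1 (path: 1 -> 4; weights 1 = 1)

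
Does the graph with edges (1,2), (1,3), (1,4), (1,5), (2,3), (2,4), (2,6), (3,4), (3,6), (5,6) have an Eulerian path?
Yes (the graph is connected and exactly 2 vertices have odd degree: {4, 6}; any Eulerian path must start and end at those)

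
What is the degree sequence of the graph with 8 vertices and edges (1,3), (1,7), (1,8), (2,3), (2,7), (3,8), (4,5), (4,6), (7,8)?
[3, 3, 3, 3, 2, 2, 1, 1] (degrees: deg(1)=3, deg(2)=2, deg(3)=3, deg(4)=2, deg(5)=1, deg(6)=1, deg(7)=3, deg(8)=3)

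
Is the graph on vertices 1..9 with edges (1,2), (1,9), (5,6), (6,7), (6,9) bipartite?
Yes. Partition: {1, 3, 4, 6, 8}, {2, 5, 7, 9}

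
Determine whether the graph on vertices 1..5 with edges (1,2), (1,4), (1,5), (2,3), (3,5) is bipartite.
Yes. Partition: {1, 3}, {2, 4, 5}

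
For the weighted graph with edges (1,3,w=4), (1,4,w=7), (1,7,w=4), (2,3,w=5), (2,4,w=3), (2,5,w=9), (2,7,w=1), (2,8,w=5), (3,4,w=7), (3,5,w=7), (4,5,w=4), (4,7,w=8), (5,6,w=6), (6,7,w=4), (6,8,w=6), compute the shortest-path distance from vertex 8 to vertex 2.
5 (path: 8 -> 2; weights 5 = 5)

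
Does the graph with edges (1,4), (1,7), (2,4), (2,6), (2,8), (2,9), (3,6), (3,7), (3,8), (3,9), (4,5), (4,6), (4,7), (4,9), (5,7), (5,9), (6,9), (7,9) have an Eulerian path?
Yes (the graph is connected and exactly 2 vertices have odd degree: {5, 7}; any Eulerian path must start and end at those)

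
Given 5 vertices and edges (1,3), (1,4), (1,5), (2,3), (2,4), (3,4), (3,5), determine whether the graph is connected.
Yes (BFS from 1 visits [1, 3, 4, 5, 2] — all 5 vertices reached)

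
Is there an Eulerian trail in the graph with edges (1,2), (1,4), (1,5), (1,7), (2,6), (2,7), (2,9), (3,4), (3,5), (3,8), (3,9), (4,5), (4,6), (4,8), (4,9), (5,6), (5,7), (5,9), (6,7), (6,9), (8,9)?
Yes (the graph is connected and exactly 2 vertices have odd degree: {6, 8}; any Eulerian path must start and end at those)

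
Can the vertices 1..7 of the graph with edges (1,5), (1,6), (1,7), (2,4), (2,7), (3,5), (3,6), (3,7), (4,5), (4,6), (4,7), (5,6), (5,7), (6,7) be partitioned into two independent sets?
No (odd cycle of length 3: 7 -> 1 -> 6 -> 7)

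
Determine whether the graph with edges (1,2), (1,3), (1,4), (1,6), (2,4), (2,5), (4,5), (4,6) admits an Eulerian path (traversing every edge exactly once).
Yes (the graph is connected and exactly 2 vertices have odd degree: {2, 3}; any Eulerian path must start and end at those)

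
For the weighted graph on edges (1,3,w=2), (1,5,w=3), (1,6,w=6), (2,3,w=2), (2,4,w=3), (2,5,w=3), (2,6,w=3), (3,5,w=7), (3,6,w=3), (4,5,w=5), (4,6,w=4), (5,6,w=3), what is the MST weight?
13 (MST edges: (1,3,w=2), (1,5,w=3), (2,3,w=2), (2,4,w=3), (2,6,w=3); sum of weights 2 + 3 + 2 + 3 + 3 = 13)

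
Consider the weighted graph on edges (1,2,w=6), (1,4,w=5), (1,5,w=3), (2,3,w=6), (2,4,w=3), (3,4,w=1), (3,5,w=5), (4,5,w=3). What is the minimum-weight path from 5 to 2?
6 (path: 5 -> 4 -> 2; weights 3 + 3 = 6)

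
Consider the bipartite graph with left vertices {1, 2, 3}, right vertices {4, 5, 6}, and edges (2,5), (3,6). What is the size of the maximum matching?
2 (matching: (2,5), (3,6); upper bound min(|L|,|R|) = min(3,3) = 3)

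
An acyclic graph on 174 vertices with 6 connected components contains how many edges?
168 (Each of the 6 component trees on V_i vertices has V_i - 1 edges; summing gives V - C = 174 - 6 = 168)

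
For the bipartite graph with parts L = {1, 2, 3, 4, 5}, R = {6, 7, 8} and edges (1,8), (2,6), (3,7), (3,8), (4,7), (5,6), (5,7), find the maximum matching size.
3 (matching: (1,8), (2,6), (3,7); upper bound min(|L|,|R|) = min(5,3) = 3)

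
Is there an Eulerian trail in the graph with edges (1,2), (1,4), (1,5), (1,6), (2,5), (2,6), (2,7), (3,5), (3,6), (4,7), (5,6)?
Yes — and in fact it has an Eulerian circuit (the graph is connected and all 7 vertices have even degree)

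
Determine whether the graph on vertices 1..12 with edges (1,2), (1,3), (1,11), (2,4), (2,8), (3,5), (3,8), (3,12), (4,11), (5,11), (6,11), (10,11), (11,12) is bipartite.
Yes. Partition: {1, 4, 5, 6, 7, 8, 9, 10, 12}, {2, 3, 11}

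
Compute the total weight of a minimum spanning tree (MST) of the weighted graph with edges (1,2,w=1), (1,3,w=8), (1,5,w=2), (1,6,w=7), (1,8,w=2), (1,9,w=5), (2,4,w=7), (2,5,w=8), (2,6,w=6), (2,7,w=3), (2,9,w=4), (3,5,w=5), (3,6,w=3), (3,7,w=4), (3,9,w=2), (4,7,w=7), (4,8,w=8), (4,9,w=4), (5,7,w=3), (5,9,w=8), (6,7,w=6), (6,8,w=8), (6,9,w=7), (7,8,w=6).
21 (MST edges: (1,2,w=1), (1,5,w=2), (1,8,w=2), (2,7,w=3), (2,9,w=4), (3,6,w=3), (3,9,w=2), (4,9,w=4); sum of weights 1 + 2 + 2 + 3 + 4 + 3 + 2 + 4 = 21)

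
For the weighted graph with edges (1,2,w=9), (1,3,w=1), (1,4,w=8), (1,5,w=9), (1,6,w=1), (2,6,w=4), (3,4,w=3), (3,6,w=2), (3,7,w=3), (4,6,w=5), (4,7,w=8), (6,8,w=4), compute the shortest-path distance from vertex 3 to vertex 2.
6 (path: 3 -> 6 -> 2; weights 2 + 4 = 6)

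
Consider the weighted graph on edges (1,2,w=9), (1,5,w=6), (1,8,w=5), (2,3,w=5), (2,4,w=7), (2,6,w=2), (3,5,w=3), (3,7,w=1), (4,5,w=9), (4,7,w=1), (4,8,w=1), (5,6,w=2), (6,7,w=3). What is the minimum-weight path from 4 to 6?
4 (path: 4 -> 7 -> 6; weights 1 + 3 = 4)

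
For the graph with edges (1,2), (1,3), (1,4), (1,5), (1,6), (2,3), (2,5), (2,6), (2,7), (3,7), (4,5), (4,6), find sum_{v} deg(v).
24 (handshake: sum of degrees = 2|E| = 2 x 12 = 24)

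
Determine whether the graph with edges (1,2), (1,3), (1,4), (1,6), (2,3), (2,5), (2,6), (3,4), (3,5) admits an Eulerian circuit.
Yes (the graph is connected and all 6 vertices have even degree)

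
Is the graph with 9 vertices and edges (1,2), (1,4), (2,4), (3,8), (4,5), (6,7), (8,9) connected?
No, it has 3 components: {1, 2, 4, 5}, {3, 8, 9}, {6, 7}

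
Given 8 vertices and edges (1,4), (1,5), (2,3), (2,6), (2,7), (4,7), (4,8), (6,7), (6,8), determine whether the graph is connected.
Yes (BFS from 1 visits [1, 4, 5, 7, 8, 2, 6, 3] — all 8 vertices reached)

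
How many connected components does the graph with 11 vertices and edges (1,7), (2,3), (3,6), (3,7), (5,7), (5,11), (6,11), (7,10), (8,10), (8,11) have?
3 (components: {1, 2, 3, 5, 6, 7, 8, 10, 11}, {4}, {9})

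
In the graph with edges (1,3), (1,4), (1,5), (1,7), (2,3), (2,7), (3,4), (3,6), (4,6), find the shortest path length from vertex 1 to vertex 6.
2 (path: 1 -> 4 -> 6, 2 edges)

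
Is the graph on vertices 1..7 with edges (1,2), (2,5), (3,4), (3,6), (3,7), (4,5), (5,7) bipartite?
Yes. Partition: {1, 3, 5}, {2, 4, 6, 7}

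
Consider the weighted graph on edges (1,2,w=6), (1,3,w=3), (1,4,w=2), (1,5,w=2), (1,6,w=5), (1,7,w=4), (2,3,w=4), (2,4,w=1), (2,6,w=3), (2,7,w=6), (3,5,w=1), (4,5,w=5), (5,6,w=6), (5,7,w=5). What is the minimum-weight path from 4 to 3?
5 (path: 4 -> 1 -> 3; weights 2 + 3 = 5)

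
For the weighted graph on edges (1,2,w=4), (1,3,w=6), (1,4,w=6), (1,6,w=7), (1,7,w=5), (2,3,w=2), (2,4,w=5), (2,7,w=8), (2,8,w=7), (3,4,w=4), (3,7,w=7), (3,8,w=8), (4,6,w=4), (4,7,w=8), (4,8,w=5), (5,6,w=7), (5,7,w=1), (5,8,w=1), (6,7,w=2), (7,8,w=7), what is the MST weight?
18 (MST edges: (1,2,w=4), (2,3,w=2), (3,4,w=4), (4,6,w=4), (5,7,w=1), (5,8,w=1), (6,7,w=2); sum of weights 4 + 2 + 4 + 4 + 1 + 1 + 2 = 18)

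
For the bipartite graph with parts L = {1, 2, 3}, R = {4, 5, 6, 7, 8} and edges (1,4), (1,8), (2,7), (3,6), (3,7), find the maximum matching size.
3 (matching: (1,8), (2,7), (3,6); upper bound min(|L|,|R|) = min(3,5) = 3)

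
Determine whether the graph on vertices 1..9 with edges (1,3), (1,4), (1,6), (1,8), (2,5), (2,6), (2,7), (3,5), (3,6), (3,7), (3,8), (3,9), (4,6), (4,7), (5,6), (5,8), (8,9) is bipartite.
No (odd cycle of length 3: 6 -> 1 -> 4 -> 6)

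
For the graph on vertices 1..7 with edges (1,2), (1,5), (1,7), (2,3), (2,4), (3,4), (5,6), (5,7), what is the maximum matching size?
3 (matching: (1,7), (3,4), (5,6); upper bound floor(n/2) = floor(7/2) = 3)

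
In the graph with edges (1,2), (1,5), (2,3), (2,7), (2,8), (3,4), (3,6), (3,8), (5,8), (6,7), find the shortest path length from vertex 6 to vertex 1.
3 (path: 6 -> 3 -> 2 -> 1, 3 edges)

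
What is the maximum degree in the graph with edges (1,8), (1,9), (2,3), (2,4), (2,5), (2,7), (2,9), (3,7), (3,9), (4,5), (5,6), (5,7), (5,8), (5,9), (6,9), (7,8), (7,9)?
6 (attained at vertices 5, 9)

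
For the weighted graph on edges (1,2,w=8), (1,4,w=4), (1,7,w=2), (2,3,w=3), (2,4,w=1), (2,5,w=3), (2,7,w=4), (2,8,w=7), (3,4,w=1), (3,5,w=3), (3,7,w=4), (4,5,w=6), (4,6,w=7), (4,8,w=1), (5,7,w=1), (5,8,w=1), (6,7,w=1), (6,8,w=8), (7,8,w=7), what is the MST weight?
8 (MST edges: (1,7,w=2), (2,4,w=1), (3,4,w=1), (4,8,w=1), (5,7,w=1), (5,8,w=1), (6,7,w=1); sum of weights 2 + 1 + 1 + 1 + 1 + 1 + 1 = 8)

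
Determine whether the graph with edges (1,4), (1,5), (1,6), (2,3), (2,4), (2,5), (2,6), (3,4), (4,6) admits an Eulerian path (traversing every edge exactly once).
Yes (the graph is connected and exactly 2 vertices have odd degree: {1, 6}; any Eulerian path must start and end at those)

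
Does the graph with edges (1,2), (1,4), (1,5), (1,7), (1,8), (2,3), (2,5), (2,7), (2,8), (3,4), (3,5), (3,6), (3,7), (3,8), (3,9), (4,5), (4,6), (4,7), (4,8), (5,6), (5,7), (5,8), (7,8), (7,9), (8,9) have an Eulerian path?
No (8 vertices have odd degree: {1, 2, 3, 5, 6, 7, 8, 9}; Eulerian path requires 0 or 2)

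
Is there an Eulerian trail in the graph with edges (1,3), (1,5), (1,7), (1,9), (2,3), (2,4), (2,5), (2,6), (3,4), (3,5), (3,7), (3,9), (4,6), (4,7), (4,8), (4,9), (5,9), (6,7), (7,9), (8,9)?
Yes (the graph is connected and exactly 2 vertices have odd degree: {6, 7}; any Eulerian path must start and end at those)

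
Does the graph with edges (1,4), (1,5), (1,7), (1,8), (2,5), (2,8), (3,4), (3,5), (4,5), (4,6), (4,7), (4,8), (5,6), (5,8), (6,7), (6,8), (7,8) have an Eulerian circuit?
Yes (the graph is connected and all 8 vertices have even degree)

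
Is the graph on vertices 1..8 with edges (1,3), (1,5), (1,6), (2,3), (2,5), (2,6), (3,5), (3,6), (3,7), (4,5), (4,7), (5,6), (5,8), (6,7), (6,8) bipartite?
No (odd cycle of length 3: 3 -> 1 -> 6 -> 3)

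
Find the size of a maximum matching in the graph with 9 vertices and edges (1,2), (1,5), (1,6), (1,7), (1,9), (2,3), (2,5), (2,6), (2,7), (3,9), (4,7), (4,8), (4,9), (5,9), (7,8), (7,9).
4 (matching: (1,5), (2,6), (4,9), (7,8); upper bound floor(n/2) = floor(9/2) = 4)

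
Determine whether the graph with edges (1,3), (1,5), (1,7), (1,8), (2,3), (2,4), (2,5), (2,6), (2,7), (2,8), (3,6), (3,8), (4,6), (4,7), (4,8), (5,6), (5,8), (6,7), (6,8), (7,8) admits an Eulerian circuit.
No (2 vertices have odd degree: {7, 8}; Eulerian circuit requires 0)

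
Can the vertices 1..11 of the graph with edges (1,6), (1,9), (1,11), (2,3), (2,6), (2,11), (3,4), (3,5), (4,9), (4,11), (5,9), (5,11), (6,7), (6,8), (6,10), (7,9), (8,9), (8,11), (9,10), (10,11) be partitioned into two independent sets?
Yes. Partition: {1, 2, 4, 5, 7, 8, 10}, {3, 6, 9, 11}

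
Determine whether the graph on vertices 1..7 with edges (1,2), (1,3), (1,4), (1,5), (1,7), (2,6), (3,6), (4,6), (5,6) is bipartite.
Yes. Partition: {1, 6}, {2, 3, 4, 5, 7}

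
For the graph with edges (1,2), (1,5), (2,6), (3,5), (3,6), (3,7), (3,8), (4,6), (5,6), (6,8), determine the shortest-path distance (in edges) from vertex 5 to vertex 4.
2 (path: 5 -> 6 -> 4, 2 edges)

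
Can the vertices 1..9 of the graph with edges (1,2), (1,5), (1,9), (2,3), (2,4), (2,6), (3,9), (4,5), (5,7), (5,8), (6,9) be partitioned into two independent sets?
Yes. Partition: {1, 3, 4, 6, 7, 8}, {2, 5, 9}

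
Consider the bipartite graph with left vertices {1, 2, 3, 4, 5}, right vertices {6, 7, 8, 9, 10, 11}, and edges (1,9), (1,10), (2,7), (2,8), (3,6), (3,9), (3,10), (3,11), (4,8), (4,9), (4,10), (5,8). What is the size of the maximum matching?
5 (matching: (1,10), (2,7), (3,11), (4,9), (5,8); upper bound min(|L|,|R|) = min(5,6) = 5)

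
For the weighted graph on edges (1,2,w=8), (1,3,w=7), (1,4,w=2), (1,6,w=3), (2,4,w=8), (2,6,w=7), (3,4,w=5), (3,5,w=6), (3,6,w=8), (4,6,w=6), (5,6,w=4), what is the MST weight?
21 (MST edges: (1,4,w=2), (1,6,w=3), (2,6,w=7), (3,4,w=5), (5,6,w=4); sum of weights 2 + 3 + 7 + 5 + 4 = 21)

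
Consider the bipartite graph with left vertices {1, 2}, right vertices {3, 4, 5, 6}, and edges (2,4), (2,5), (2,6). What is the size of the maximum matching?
1 (matching: (2,6); upper bound min(|L|,|R|) = min(2,4) = 2)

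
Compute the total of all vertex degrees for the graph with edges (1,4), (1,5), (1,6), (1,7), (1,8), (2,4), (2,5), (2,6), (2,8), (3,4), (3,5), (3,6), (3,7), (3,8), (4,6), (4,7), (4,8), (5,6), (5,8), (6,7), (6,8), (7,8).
44 (handshake: sum of degrees = 2|E| = 2 x 22 = 44)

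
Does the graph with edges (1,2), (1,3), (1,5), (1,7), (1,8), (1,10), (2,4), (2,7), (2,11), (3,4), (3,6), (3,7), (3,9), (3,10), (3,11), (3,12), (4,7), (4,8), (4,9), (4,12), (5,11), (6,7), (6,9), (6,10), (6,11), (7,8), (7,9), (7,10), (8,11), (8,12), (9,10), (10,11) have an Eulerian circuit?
No (4 vertices have odd degree: {6, 8, 9, 12}; Eulerian circuit requires 0)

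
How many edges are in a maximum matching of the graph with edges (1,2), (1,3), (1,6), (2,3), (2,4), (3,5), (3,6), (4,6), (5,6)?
3 (matching: (1,6), (2,4), (3,5); upper bound floor(n/2) = floor(6/2) = 3)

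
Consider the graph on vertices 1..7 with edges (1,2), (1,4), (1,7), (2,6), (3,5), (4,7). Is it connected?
No, it has 2 components: {1, 2, 4, 6, 7}, {3, 5}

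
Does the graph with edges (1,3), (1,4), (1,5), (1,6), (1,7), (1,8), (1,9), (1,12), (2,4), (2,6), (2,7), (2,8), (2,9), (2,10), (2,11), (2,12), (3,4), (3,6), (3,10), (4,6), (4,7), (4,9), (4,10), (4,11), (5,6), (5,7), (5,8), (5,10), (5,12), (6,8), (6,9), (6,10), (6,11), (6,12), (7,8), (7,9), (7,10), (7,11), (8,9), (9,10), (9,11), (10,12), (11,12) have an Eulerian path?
Yes — and in fact it has an Eulerian circuit (the graph is connected and all 12 vertices have even degree)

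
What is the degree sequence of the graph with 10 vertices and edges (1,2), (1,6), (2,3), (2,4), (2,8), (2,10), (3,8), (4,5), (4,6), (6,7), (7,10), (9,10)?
[5, 3, 3, 3, 2, 2, 2, 2, 1, 1] (degrees: deg(1)=2, deg(2)=5, deg(3)=2, deg(4)=3, deg(5)=1, deg(6)=3, deg(7)=2, deg(8)=2, deg(9)=1, deg(10)=3)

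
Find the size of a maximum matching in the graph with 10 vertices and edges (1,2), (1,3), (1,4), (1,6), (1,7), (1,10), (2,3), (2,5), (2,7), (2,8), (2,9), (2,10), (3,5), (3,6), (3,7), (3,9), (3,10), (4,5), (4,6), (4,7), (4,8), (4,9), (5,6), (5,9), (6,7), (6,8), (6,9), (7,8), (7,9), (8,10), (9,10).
5 (matching: (1,3), (2,10), (4,8), (5,9), (6,7); upper bound floor(n/2) = floor(10/2) = 5)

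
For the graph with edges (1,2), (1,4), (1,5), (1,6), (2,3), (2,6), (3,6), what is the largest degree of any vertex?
4 (attained at vertex 1)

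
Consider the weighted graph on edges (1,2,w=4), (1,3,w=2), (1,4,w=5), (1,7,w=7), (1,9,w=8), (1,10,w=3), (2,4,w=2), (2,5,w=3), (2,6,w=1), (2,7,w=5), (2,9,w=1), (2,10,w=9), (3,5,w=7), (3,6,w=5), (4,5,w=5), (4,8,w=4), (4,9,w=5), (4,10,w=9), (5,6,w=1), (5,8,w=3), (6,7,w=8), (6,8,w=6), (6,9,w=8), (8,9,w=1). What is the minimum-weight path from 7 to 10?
10 (path: 7 -> 1 -> 10; weights 7 + 3 = 10)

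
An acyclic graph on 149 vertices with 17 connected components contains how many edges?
132 (Each of the 17 component trees on V_i vertices has V_i - 1 edges; summing gives V - C = 149 - 17 = 132)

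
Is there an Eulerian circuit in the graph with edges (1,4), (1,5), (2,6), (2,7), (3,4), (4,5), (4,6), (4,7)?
No (2 vertices have odd degree: {3, 4}; Eulerian circuit requires 0)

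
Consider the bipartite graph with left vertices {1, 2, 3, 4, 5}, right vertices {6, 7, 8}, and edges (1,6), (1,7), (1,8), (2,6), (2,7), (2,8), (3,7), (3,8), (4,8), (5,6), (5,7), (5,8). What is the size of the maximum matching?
3 (matching: (1,8), (2,7), (5,6); upper bound min(|L|,|R|) = min(5,3) = 3)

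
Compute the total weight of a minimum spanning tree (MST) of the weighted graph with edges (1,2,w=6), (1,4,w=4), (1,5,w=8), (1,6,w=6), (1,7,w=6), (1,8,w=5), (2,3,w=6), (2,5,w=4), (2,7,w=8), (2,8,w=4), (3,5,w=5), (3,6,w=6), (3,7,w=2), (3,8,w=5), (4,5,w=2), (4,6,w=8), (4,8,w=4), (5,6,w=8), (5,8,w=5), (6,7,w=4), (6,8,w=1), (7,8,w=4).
21 (MST edges: (1,4,w=4), (2,5,w=4), (2,8,w=4), (3,7,w=2), (4,5,w=2), (6,7,w=4), (6,8,w=1); sum of weights 4 + 4 + 4 + 2 + 2 + 4 + 1 = 21)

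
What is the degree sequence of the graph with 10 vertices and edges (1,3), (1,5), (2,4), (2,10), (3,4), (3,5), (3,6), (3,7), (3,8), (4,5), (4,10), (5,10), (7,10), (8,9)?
[6, 4, 4, 4, 2, 2, 2, 2, 1, 1] (degrees: deg(1)=2, deg(2)=2, deg(3)=6, deg(4)=4, deg(5)=4, deg(6)=1, deg(7)=2, deg(8)=2, deg(9)=1, deg(10)=4)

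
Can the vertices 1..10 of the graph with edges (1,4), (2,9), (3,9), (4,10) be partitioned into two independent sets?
Yes. Partition: {1, 5, 6, 7, 8, 9, 10}, {2, 3, 4}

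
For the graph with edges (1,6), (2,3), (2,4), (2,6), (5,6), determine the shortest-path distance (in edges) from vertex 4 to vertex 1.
3 (path: 4 -> 2 -> 6 -> 1, 3 edges)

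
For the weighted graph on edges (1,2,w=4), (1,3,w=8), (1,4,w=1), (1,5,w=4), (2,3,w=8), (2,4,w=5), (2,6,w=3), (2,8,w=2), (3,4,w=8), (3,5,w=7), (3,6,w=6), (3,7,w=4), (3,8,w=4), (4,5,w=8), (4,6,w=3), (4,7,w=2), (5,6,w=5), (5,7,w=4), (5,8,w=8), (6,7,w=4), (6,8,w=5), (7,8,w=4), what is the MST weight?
19 (MST edges: (1,4,w=1), (1,5,w=4), (2,6,w=3), (2,8,w=2), (3,7,w=4), (4,6,w=3), (4,7,w=2); sum of weights 1 + 4 + 3 + 2 + 4 + 3 + 2 = 19)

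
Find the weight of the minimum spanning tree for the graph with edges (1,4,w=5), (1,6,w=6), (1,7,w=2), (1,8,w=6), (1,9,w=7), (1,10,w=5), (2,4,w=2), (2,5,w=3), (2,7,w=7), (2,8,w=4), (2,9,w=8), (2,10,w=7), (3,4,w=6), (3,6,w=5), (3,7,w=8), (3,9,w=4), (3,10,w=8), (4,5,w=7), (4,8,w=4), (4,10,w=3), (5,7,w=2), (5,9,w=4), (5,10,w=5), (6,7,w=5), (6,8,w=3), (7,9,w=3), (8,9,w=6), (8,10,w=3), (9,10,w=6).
25 (MST edges: (1,7,w=2), (2,4,w=2), (2,5,w=3), (3,9,w=4), (4,10,w=3), (5,7,w=2), (6,8,w=3), (7,9,w=3), (8,10,w=3); sum of weights 2 + 2 + 3 + 4 + 3 + 2 + 3 + 3 + 3 = 25)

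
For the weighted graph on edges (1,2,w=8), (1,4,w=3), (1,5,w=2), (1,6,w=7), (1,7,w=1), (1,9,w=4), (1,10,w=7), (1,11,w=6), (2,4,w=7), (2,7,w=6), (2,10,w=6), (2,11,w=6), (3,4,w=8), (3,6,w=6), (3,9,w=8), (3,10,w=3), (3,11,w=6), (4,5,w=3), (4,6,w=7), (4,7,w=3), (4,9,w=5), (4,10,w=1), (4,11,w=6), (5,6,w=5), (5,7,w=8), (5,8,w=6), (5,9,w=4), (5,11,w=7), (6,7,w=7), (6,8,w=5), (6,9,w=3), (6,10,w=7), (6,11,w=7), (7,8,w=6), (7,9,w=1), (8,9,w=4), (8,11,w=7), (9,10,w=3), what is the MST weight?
30 (MST edges: (1,4,w=3), (1,5,w=2), (1,7,w=1), (1,11,w=6), (2,10,w=6), (3,10,w=3), (4,10,w=1), (6,9,w=3), (7,9,w=1), (8,9,w=4); sum of weights 3 + 2 + 1 + 6 + 6 + 3 + 1 + 3 + 1 + 4 = 30)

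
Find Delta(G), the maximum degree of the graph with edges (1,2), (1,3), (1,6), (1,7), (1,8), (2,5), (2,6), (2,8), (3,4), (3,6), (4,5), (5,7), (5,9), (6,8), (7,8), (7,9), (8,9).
5 (attained at vertices 1, 8)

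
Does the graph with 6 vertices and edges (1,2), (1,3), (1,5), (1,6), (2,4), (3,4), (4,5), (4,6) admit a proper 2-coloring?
Yes. Partition: {1, 4}, {2, 3, 5, 6}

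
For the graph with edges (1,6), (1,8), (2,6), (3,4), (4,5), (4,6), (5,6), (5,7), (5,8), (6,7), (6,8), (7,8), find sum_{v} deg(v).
24 (handshake: sum of degrees = 2|E| = 2 x 12 = 24)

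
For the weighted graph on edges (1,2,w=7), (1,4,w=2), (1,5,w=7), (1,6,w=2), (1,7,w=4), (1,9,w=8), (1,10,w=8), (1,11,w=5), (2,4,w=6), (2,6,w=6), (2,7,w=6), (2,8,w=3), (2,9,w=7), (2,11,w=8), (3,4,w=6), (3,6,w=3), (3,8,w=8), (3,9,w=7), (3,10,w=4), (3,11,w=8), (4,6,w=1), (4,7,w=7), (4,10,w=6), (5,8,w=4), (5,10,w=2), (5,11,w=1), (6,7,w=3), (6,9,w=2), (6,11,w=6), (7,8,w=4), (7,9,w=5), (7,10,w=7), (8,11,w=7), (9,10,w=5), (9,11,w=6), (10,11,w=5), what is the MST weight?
25 (MST edges: (1,4,w=2), (2,8,w=3), (3,6,w=3), (3,10,w=4), (4,6,w=1), (5,8,w=4), (5,10,w=2), (5,11,w=1), (6,7,w=3), (6,9,w=2); sum of weights 2 + 3 + 3 + 4 + 1 + 4 + 2 + 1 + 3 + 2 = 25)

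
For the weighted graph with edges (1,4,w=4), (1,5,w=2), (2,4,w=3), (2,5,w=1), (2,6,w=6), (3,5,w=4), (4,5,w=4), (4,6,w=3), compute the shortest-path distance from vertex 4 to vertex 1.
4 (path: 4 -> 1; weights 4 = 4)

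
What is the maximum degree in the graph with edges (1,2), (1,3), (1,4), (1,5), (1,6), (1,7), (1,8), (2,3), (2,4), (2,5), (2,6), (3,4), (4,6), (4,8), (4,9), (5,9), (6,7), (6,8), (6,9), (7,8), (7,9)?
7 (attained at vertex 1)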